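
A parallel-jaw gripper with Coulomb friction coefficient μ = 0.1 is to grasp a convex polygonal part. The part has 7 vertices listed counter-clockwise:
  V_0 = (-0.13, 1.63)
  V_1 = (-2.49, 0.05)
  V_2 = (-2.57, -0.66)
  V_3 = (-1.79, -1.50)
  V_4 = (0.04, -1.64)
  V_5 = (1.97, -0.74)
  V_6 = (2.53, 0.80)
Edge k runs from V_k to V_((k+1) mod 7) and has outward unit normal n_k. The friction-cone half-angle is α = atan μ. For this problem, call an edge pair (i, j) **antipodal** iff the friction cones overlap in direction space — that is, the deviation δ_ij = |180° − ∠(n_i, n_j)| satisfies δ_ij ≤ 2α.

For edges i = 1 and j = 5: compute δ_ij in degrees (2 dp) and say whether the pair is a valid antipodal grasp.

α = atan 0.1 = 5.71°;  2α = 11.42°
edge 1: e_1 = (-0.08, -0.71);  n_1 = (-0.9937, +0.1120)
edge 5: e_5 = (+0.56, +1.54);  n_5 = (+0.9398, -0.3417)
∠(n_1, n_5) = 166.45°
δ = |180° − 166.45°| = 13.55°
13.55° > 2α = 11.42°  →  invalid

δ = 13.55°, invalid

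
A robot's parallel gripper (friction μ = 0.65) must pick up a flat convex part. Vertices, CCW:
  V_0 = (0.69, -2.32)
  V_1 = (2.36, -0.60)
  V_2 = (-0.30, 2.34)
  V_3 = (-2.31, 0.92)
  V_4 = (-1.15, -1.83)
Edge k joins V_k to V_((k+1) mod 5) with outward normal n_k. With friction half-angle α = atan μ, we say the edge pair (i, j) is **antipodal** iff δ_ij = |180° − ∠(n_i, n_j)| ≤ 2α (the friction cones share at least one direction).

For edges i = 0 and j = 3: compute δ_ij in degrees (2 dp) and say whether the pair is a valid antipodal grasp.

δ = 67.03°, invalid

α = atan 0.65 = 33.02°;  2α = 66.05°
edge 0: e_0 = (+1.67, +1.72);  n_0 = (+0.7175, -0.6966)
edge 3: e_3 = (+1.16, -2.75);  n_3 = (-0.9214, -0.3887)
∠(n_0, n_3) = 112.97°
δ = |180° − 112.97°| = 67.03°
67.03° > 2α = 66.05°  →  invalid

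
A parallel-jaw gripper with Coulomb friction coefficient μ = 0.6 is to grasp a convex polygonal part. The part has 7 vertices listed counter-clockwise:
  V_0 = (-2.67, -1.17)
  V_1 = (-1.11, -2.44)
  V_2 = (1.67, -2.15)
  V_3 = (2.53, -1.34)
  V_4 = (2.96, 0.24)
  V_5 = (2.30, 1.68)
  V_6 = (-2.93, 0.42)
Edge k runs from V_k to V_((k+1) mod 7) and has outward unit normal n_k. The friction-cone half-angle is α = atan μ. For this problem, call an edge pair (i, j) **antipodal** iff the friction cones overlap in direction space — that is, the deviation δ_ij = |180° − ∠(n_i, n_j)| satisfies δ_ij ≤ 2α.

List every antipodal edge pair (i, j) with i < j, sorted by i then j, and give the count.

count = 8; pairs: (0,4), (0,5), (1,5), (2,5), (2,6), (3,5), (3,6), (4,6)

α = atan 0.6 = 30.96°;  2α = 61.93°
n_0 = (-0.6313, -0.7755)
n_1 = (+0.1038, -0.9946)
n_2 = (+0.6856, -0.7280)
n_3 = (+0.9649, -0.2626)
n_4 = (+0.9091, +0.4167)
n_5 = (-0.2342, +0.9722)
n_6 = (-0.9869, -0.1614)
  (0,1): δ = 134.90°  ·
  (0,2): δ = 97.57°  ·
  (0,3): δ = 66.08°  ·
  (0,4): δ = 26.23°  ✓
  (0,5): δ = 52.69°  ✓
  (0,6): δ = 138.44°  ·
  (1,2): δ = 142.67°  ·
  (1,3): δ = 111.18°  ·
  (1,4): δ = 71.33°  ·
  (1,5): δ = 7.59°  ✓
  (1,6): δ = 93.33°  ·
  (2,3): δ = 148.51°  ·
  (2,4): δ = 108.66°  ·
  (2,5): δ = 29.74°  ✓
  (2,6): δ = 56.00°  ✓
  (3,4): δ = 140.15°  ·
  (3,5): δ = 61.23°  ✓
  (3,6): δ = 24.51°  ✓
  (4,5): δ = 101.08°  ·
  (4,6): δ = 15.34°  ✓
  (5,6): δ = 94.26°  ·
antipodal pairs: 8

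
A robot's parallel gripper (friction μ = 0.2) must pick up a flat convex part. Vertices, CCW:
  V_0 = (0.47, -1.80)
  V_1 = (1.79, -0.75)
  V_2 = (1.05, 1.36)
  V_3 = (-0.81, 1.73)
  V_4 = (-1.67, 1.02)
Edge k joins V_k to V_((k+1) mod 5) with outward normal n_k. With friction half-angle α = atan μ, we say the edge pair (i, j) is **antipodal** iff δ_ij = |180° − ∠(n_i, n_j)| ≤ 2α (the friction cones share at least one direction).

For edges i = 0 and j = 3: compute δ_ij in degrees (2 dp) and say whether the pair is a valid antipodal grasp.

δ = 1.04°, valid

α = atan 0.2 = 11.31°;  2α = 22.62°
edge 0: e_0 = (+1.32, +1.05);  n_0 = (+0.6225, -0.7826)
edge 3: e_3 = (-0.86, -0.71);  n_3 = (-0.6366, +0.7712)
∠(n_0, n_3) = 178.96°
δ = |180° − 178.96°| = 1.04°
1.04° ≤ 2α = 22.62°  →  valid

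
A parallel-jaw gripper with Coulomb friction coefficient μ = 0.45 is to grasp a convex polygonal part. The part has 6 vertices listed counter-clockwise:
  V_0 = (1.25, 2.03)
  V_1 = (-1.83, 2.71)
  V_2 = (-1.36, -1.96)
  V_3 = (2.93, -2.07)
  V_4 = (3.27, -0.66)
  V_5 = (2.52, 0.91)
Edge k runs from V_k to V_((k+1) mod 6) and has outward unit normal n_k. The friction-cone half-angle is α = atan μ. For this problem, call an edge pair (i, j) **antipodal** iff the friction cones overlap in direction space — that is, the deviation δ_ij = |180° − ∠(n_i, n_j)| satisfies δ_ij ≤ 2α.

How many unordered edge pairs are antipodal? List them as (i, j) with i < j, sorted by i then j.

count = 5; pairs: (0,2), (1,3), (1,4), (1,5), (2,5)

α = atan 0.45 = 24.23°;  2α = 48.46°
n_0 = (+0.2156, +0.9765)
n_1 = (-0.9950, -0.1001)
n_2 = (-0.0256, -0.9997)
n_3 = (+0.9721, -0.2344)
n_4 = (+0.9023, +0.4310)
n_5 = (+0.6614, +0.7500)
  (0,1): δ = 71.80°  ·
  (0,2): δ = 10.98°  ✓
  (0,3): δ = 88.89°  ·
  (0,4): δ = 127.98°  ·
  (0,5): δ = 151.04°  ·
  (1,2): δ = 97.22°  ·
  (1,3): δ = 19.30°  ✓
  (1,4): δ = 19.79°  ✓
  (1,5): δ = 42.84°  ✓
  (2,3): δ = 102.09°  ·
  (2,4): δ = 63.00°  ·
  (2,5): δ = 39.94°  ✓
  (3,4): δ = 140.91°  ·
  (3,5): δ = 117.85°  ·
  (4,5): δ = 156.94°  ·
antipodal pairs: 5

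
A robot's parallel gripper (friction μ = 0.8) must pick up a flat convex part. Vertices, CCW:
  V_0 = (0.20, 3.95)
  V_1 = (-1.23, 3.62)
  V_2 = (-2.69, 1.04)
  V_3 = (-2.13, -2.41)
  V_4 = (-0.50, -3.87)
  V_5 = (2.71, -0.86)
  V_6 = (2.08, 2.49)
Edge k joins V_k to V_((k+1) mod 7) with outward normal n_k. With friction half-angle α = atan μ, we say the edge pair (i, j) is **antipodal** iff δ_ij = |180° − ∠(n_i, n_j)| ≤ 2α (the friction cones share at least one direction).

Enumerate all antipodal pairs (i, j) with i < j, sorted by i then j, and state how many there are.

count = 9; pairs: (0,3), (0,4), (1,4), (1,5), (2,4), (2,5), (2,6), (3,5), (3,6)

α = atan 0.8 = 38.66°;  2α = 77.32°
n_0 = (-0.2249, +0.9744)
n_1 = (-0.8703, +0.4925)
n_2 = (-0.9871, -0.1602)
n_3 = (-0.6672, -0.7449)
n_4 = (+0.6840, -0.7295)
n_5 = (+0.9828, +0.1848)
n_6 = (+0.6134, +0.7898)
  (0,1): δ = 132.50°  ·
  (0,2): δ = 93.77°  ·
  (0,3): δ = 54.85°  ✓
  (0,4): δ = 30.16°  ✓
  (0,5): δ = 87.66°  ·
  (0,6): δ = 129.17°  ·
  (1,2): δ = 141.28°  ·
  (1,3): δ = 102.35°  ·
  (1,4): δ = 17.34°  ✓
  (1,5): δ = 40.16°  ✓
  (1,6): δ = 81.67°  ·
  (2,3): δ = 141.07°  ·
  (2,4): δ = 56.06°  ✓
  (2,5): δ = 1.43°  ✓
  (2,6): δ = 42.95°  ✓
  (3,4): δ = 94.99°  ·
  (3,5): δ = 37.50°  ✓
  (3,6): δ = 4.02°  ✓
  (4,5): δ = 122.51°  ·
  (4,6): δ = 80.99°  ·
  (5,6): δ = 138.48°  ·
antipodal pairs: 9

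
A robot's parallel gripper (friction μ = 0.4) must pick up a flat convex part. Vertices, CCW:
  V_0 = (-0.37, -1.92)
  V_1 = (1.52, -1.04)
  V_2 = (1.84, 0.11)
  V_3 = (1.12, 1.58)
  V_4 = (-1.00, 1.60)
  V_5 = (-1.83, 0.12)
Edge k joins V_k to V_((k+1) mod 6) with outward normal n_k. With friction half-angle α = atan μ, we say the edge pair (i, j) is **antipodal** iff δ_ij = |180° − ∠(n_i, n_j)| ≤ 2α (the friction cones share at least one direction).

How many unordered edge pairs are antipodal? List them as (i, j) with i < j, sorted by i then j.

count = 4; pairs: (0,3), (0,4), (1,4), (2,5)

α = atan 0.4 = 21.80°;  2α = 43.60°
n_0 = (+0.4221, -0.9066)
n_1 = (+0.9634, -0.2681)
n_2 = (+0.8981, +0.4399)
n_3 = (+0.0094, +1.0000)
n_4 = (-0.8722, +0.4891)
n_5 = (-0.8132, -0.5820)
  (0,1): δ = 130.52°  ·
  (0,2): δ = 88.87°  ·
  (0,3): δ = 25.51°  ✓
  (0,4): δ = 35.75°  ✓
  (0,5): δ = 100.62°  ·
  (1,2): δ = 138.35°  ·
  (1,3): δ = 74.99°  ·
  (1,4): δ = 13.73°  ✓
  (1,5): δ = 51.14°  ·
  (2,3): δ = 116.64°  ·
  (2,4): δ = 55.38°  ·
  (2,5): δ = 9.50°  ✓
  (3,4): δ = 118.74°  ·
  (3,5): δ = 53.87°  ·
  (4,5): δ = 115.13°  ·
antipodal pairs: 4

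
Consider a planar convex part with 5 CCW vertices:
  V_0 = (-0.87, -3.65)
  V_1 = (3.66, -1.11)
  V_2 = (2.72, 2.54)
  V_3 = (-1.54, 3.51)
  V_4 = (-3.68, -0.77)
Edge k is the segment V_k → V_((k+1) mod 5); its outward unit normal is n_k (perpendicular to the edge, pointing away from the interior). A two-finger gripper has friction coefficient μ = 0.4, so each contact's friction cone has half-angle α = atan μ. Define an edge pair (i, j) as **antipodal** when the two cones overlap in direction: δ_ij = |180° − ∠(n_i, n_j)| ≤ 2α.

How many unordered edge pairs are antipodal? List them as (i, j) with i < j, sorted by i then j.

α = atan 0.4 = 21.80°;  2α = 43.60°
n_0 = (+0.4891, -0.8722)
n_1 = (+0.9684, +0.2494)
n_2 = (+0.2220, +0.9750)
n_3 = (-0.8944, +0.4472)
n_4 = (-0.7158, -0.6984)
  (0,1): δ = 104.84°  ·
  (0,2): δ = 42.11°  ✓
  (0,3): δ = 34.16°  ✓
  (0,4): δ = 105.02°  ·
  (1,2): δ = 117.27°  ·
  (1,3): δ = 41.01°  ✓
  (1,4): δ = 29.85°  ✓
  (2,3): δ = 103.74°  ·
  (2,4): δ = 32.88°  ✓
  (3,4): δ = 109.14°  ·
antipodal pairs: 5

count = 5; pairs: (0,2), (0,3), (1,3), (1,4), (2,4)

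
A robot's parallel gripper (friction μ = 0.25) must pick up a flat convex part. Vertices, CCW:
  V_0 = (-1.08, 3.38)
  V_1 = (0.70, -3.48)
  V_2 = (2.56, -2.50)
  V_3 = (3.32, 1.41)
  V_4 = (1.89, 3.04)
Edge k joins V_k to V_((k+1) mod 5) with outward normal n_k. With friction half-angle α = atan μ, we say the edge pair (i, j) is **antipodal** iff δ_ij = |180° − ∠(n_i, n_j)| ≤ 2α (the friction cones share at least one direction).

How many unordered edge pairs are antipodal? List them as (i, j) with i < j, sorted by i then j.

α = atan 0.25 = 14.04°;  2α = 28.07°
n_0 = (-0.9679, -0.2512)
n_1 = (+0.4661, -0.8847)
n_2 = (+0.9816, -0.1908)
n_3 = (+0.7517, +0.6595)
n_4 = (+0.1137, +0.9935)
  (0,1): δ = 76.76°  ·
  (0,2): δ = 25.55°  ✓
  (0,3): δ = 26.71°  ✓
  (0,4): δ = 68.92°  ·
  (1,2): δ = 128.78°  ·
  (1,3): δ = 76.52°  ·
  (1,4): δ = 34.31°  ·
  (2,3): δ = 127.74°  ·
  (2,4): δ = 85.53°  ·
  (3,4): δ = 137.79°  ·
antipodal pairs: 2

count = 2; pairs: (0,2), (0,3)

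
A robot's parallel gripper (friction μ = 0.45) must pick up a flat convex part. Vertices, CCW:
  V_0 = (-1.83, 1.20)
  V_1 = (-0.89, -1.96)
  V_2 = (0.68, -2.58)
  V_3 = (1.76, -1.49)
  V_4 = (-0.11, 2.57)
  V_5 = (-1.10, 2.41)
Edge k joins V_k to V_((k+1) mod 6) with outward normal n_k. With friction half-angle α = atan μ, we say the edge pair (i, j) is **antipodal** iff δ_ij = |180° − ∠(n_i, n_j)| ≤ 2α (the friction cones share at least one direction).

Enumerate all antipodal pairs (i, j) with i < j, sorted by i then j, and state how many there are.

α = atan 0.45 = 24.23°;  2α = 48.46°
n_0 = (-0.9585, -0.2851)
n_1 = (-0.3673, -0.9301)
n_2 = (+0.7104, -0.7038)
n_3 = (+0.9083, +0.4183)
n_4 = (-0.1595, +0.9872)
n_5 = (-0.8562, +0.5166)
  (0,1): δ = 128.12°  ·
  (0,2): δ = 61.30°  ·
  (0,3): δ = 8.16°  ✓
  (0,4): δ = 82.61°  ·
  (0,5): δ = 132.33°  ·
  (1,2): δ = 113.19°  ·
  (1,3): δ = 43.72°  ✓
  (1,4): δ = 30.73°  ✓
  (1,5): δ = 80.45°  ·
  (2,3): δ = 110.53°  ·
  (2,4): δ = 36.08°  ✓
  (2,5): δ = 13.63°  ✓
  (3,4): δ = 105.55°  ·
  (3,5): δ = 55.83°  ·
  (4,5): δ = 130.28°  ·
antipodal pairs: 5

count = 5; pairs: (0,3), (1,3), (1,4), (2,4), (2,5)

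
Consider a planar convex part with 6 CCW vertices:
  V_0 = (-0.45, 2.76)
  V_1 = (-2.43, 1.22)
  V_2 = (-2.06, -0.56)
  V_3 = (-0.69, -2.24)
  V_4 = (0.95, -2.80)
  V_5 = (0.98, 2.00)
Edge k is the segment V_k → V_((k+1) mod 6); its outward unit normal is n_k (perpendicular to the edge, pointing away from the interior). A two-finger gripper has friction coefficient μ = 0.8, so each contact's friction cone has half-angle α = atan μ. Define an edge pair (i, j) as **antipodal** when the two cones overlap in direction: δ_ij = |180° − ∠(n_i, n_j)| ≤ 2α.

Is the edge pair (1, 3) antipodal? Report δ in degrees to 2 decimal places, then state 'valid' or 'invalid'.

δ = 120.60°, invalid

α = atan 0.8 = 38.66°;  2α = 77.32°
edge 1: e_1 = (+0.37, -1.78);  n_1 = (-0.9791, -0.2035)
edge 3: e_3 = (+1.64, -0.56);  n_3 = (-0.3231, -0.9463)
∠(n_1, n_3) = 59.40°
δ = |180° − 59.40°| = 120.60°
120.60° > 2α = 77.32°  →  invalid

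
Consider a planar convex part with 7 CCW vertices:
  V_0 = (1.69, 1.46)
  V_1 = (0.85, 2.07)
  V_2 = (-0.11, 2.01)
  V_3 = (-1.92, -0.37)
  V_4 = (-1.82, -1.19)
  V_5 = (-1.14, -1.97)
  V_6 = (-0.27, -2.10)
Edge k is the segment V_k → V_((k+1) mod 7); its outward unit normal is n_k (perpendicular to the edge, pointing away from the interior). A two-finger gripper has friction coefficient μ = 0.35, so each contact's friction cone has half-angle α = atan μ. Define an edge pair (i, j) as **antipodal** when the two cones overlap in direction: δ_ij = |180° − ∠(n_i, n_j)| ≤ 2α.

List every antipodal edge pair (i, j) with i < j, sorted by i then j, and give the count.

count = 5; pairs: (0,4), (0,5), (1,5), (2,6), (3,6)

α = atan 0.35 = 19.29°;  2α = 38.58°
n_0 = (+0.5876, +0.8092)
n_1 = (-0.0624, +0.9981)
n_2 = (-0.7960, +0.6053)
n_3 = (-0.9926, -0.1211)
n_4 = (-0.7538, -0.6571)
n_5 = (-0.1478, -0.9890)
n_6 = (+0.8760, -0.4823)
  (0,1): δ = 140.44°  ·
  (0,2): δ = 91.27°  ·
  (0,3): δ = 47.06°  ·
  (0,4): δ = 12.93°  ✓
  (0,5): δ = 27.49°  ✓
  (0,6): δ = 97.15°  ·
  (1,2): δ = 130.83°  ·
  (1,3): δ = 86.62°  ·
  (1,4): δ = 52.49°  ·
  (1,5): δ = 12.07°  ✓
  (1,6): δ = 57.59°  ·
  (2,3): δ = 135.79°  ·
  (2,4): δ = 101.67°  ·
  (2,5): δ = 61.25°  ·
  (2,6): δ = 8.42°  ✓
  (3,4): δ = 145.87°  ·
  (3,5): δ = 105.45°  ·
  (3,6): δ = 35.79°  ✓
  (4,5): δ = 139.58°  ·
  (4,6): δ = 69.92°  ·
  (5,6): δ = 110.34°  ·
antipodal pairs: 5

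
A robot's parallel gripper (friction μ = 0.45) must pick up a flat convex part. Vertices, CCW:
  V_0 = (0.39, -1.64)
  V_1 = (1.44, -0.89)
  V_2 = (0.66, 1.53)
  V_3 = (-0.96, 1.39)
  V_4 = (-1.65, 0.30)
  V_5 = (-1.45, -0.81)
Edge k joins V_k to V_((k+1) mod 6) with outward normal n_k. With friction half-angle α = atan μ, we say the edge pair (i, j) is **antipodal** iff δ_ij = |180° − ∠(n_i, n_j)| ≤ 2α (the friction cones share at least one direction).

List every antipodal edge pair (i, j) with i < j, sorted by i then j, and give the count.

count = 5; pairs: (0,2), (0,3), (1,4), (1,5), (2,5)

α = atan 0.45 = 24.23°;  2α = 48.46°
n_0 = (+0.5812, -0.8137)
n_1 = (+0.9518, +0.3068)
n_2 = (-0.0861, +0.9963)
n_3 = (-0.8449, +0.5349)
n_4 = (-0.9842, -0.1773)
n_5 = (-0.4112, -0.9116)
  (0,1): δ = 107.67°  ·
  (0,2): δ = 30.60°  ✓
  (0,3): δ = 22.13°  ✓
  (0,4): δ = 64.68°  ·
  (0,5): δ = 120.18°  ·
  (1,2): δ = 102.93°  ·
  (1,3): δ = 50.20°  ·
  (1,4): δ = 7.65°  ✓
  (1,5): δ = 47.86°  ✓
  (2,3): δ = 127.27°  ·
  (2,4): δ = 84.73°  ·
  (2,5): δ = 29.22°  ✓
  (3,4): δ = 137.45°  ·
  (3,5): δ = 81.94°  ·
  (4,5): δ = 124.49°  ·
antipodal pairs: 5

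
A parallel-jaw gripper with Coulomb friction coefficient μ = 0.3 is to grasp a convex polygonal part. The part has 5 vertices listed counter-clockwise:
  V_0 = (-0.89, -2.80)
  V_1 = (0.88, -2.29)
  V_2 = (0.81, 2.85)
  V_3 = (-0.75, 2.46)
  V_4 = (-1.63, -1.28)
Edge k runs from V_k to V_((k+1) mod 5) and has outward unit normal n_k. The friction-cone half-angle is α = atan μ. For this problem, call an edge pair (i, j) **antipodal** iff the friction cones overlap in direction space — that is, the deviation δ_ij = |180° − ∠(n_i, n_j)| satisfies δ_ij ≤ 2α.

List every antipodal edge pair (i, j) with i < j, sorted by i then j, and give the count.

α = atan 0.3 = 16.70°;  2α = 33.40°
n_0 = (+0.2769, -0.9609)
n_1 = (+0.9999, +0.0136)
n_2 = (-0.2425, +0.9701)
n_3 = (-0.9734, +0.2290)
n_4 = (-0.8991, -0.4377)
  (0,1): δ = 105.29°  ·
  (0,2): δ = 2.04°  ✓
  (0,3): δ = 60.69°  ·
  (0,4): δ = 99.89°  ·
  (1,2): δ = 76.74°  ·
  (1,3): δ = 14.02°  ✓
  (1,4): δ = 25.18°  ✓
  (2,3): δ = 117.28°  ·
  (2,4): δ = 78.08°  ·
  (3,4): δ = 140.80°  ·
antipodal pairs: 3

count = 3; pairs: (0,2), (1,3), (1,4)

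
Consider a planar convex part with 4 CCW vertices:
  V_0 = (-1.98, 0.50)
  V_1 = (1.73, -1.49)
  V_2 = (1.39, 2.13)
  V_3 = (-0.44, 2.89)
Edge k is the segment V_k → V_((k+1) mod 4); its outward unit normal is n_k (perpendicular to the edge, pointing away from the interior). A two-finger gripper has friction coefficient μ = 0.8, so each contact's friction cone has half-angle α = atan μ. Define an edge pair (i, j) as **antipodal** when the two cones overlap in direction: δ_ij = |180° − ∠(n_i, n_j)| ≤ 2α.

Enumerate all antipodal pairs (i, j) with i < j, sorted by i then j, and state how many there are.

count = 3; pairs: (0,1), (0,2), (1,3)

α = atan 0.8 = 38.66°;  2α = 77.32°
n_0 = (-0.4727, -0.8812)
n_1 = (+0.9956, +0.0935)
n_2 = (+0.3835, +0.9235)
n_3 = (-0.8406, +0.5416)
  (0,1): δ = 56.43°  ✓
  (0,2): δ = 5.66°  ✓
  (0,3): δ = 85.41°  ·
  (1,2): δ = 117.92°  ·
  (1,3): δ = 38.16°  ✓
  (2,3): δ = 100.24°  ·
antipodal pairs: 3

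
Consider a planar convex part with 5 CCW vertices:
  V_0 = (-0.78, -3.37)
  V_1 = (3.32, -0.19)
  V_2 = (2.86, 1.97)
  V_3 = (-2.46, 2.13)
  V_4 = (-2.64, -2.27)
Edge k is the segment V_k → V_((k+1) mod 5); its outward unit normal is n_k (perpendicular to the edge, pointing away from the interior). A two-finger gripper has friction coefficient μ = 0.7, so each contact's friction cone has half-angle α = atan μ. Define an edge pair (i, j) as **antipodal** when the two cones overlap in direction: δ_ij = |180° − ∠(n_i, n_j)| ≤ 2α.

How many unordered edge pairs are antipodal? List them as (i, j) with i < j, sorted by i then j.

count = 5; pairs: (0,2), (0,3), (1,3), (1,4), (2,4)

α = atan 0.7 = 34.99°;  2α = 69.98°
n_0 = (+0.6129, -0.7902)
n_1 = (+0.9781, +0.2083)
n_2 = (+0.0301, +0.9995)
n_3 = (-0.9992, +0.0409)
n_4 = (-0.5090, -0.8607)
  (0,1): δ = 115.78°  ·
  (0,2): δ = 39.52°  ✓
  (0,3): δ = 49.86°  ✓
  (0,4): δ = 111.60°  ·
  (1,2): δ = 103.74°  ·
  (1,3): δ = 14.36°  ✓
  (1,4): δ = 47.38°  ✓
  (2,3): δ = 90.62°  ·
  (2,4): δ = 28.88°  ✓
  (3,4): δ = 118.26°  ·
antipodal pairs: 5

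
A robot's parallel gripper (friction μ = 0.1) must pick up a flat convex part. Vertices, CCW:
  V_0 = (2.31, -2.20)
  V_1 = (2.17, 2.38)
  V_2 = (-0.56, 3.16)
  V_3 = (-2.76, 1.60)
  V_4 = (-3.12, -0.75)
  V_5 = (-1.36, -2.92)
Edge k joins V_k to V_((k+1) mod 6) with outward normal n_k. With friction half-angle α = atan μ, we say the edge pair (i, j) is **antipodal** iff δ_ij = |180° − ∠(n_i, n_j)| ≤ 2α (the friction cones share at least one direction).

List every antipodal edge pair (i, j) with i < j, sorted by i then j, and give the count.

α = atan 0.1 = 5.71°;  2α = 11.42°
n_0 = (+0.9995, +0.0306)
n_1 = (+0.2747, +0.9615)
n_2 = (-0.5784, +0.8157)
n_3 = (-0.9885, +0.1514)
n_4 = (-0.7767, -0.6299)
n_5 = (+0.1925, -0.9813)
  (0,1): δ = 107.70°  ·
  (0,2): δ = 56.41°  ·
  (0,3): δ = 10.46°  ✓
  (0,4): δ = 37.29°  ·
  (0,5): δ = 99.35°  ·
  (1,2): δ = 128.71°  ·
  (1,3): δ = 82.76°  ·
  (1,4): δ = 35.01°  ·
  (1,5): δ = 27.05°  ·
  (2,3): δ = 134.05°  ·
  (2,4): δ = 86.30°  ·
  (2,5): δ = 24.24°  ·
  (3,4): δ = 132.25°  ·
  (3,5): δ = 70.19°  ·
  (4,5): δ = 117.94°  ·
antipodal pairs: 1

count = 1; pairs: (0,3)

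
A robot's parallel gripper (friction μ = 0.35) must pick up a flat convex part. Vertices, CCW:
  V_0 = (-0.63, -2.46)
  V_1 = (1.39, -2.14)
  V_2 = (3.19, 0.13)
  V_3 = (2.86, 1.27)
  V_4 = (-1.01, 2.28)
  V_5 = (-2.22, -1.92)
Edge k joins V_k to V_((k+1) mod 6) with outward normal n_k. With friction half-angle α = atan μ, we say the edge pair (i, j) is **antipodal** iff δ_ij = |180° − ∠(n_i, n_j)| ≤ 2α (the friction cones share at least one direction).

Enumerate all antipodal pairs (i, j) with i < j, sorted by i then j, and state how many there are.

count = 4; pairs: (0,3), (1,4), (2,4), (3,5)

α = atan 0.35 = 19.29°;  2α = 38.58°
n_0 = (+0.1565, -0.9877)
n_1 = (+0.7836, -0.6213)
n_2 = (+0.9606, +0.2781)
n_3 = (+0.2525, +0.9676)
n_4 = (-0.9609, +0.2768)
n_5 = (-0.3216, -0.9469)
  (0,1): δ = 137.41°  ·
  (0,2): δ = 82.86°  ·
  (0,3): δ = 23.63°  ✓
  (0,4): δ = 64.93°  ·
  (0,5): δ = 152.24°  ·
  (1,2): δ = 125.44°  ·
  (1,3): δ = 66.21°  ·
  (1,4): δ = 22.34°  ✓
  (1,5): δ = 109.65°  ·
  (2,3): δ = 120.77°  ·
  (2,4): δ = 32.22°  ✓
  (2,5): δ = 55.10°  ·
  (3,4): δ = 91.44°  ·
  (3,5): δ = 4.13°  ✓
  (4,5): δ = 92.69°  ·
antipodal pairs: 4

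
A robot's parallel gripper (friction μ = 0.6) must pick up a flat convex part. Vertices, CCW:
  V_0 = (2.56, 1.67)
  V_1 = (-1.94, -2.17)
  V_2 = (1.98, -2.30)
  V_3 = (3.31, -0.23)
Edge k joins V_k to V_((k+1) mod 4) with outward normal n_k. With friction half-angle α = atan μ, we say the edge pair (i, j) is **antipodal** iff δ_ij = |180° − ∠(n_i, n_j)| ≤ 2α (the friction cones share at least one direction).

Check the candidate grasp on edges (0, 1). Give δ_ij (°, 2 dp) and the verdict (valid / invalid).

δ = 42.37°, valid

α = atan 0.6 = 30.96°;  2α = 61.93°
edge 0: e_0 = (-4.50, -3.84);  n_0 = (-0.6491, +0.7607)
edge 1: e_1 = (+3.92, -0.13);  n_1 = (-0.0331, -0.9995)
∠(n_0, n_1) = 137.63°
δ = |180° − 137.63°| = 42.37°
42.37° ≤ 2α = 61.93°  →  valid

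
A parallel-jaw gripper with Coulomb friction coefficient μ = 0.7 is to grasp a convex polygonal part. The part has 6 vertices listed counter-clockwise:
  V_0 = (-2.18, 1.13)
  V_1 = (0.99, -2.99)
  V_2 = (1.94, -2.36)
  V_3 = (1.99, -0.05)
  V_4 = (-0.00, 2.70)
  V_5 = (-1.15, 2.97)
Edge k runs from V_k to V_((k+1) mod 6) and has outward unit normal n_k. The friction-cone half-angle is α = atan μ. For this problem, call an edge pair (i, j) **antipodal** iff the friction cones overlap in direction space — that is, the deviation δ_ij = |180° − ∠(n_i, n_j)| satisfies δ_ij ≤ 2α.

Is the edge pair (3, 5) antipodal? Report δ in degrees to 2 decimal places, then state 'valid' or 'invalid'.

δ = 65.13°, valid

α = atan 0.7 = 34.99°;  2α = 69.98°
edge 3: e_3 = (-1.99, +2.75);  n_3 = (+0.8101, +0.5862)
edge 5: e_5 = (-1.03, -1.84);  n_5 = (-0.8726, +0.4885)
∠(n_3, n_5) = 114.87°
δ = |180° − 114.87°| = 65.13°
65.13° ≤ 2α = 69.98°  →  valid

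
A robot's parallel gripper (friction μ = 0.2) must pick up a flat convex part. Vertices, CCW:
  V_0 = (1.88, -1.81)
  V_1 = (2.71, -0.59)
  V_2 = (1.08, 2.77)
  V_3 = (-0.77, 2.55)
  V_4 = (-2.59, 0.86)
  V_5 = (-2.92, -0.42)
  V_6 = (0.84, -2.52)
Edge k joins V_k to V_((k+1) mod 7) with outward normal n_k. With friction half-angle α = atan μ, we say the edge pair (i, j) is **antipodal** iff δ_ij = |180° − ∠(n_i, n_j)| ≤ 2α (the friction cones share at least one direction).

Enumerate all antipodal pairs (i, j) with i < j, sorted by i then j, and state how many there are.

α = atan 0.2 = 11.31°;  2α = 22.62°
n_0 = (+0.8268, -0.5625)
n_1 = (+0.8997, +0.4365)
n_2 = (-0.1181, +0.9930)
n_3 = (-0.6805, +0.7328)
n_4 = (-0.9683, +0.2496)
n_5 = (-0.4876, -0.8731)
n_6 = (+0.5638, -0.8259)
  (0,1): δ = 119.89°  ·
  (0,2): δ = 48.99°  ·
  (0,3): δ = 12.89°  ✓
  (0,4): δ = 19.77°  ✓
  (0,5): δ = 95.04°  ·
  (0,6): δ = 158.55°  ·
  (1,2): δ = 109.10°  ·
  (1,3): δ = 73.00°  ·
  (1,4): δ = 40.34°  ·
  (1,5): δ = 34.94°  ·
  (1,6): δ = 98.44°  ·
  (2,3): δ = 143.90°  ·
  (2,4): δ = 111.24°  ·
  (2,5): δ = 35.97°  ·
  (2,6): δ = 27.54°  ·
  (3,4): δ = 147.34°  ·
  (3,5): δ = 72.06°  ·
  (3,6): δ = 8.56°  ✓
  (4,5): δ = 104.73°  ·
  (4,6): δ = 41.22°  ·
  (5,6): δ = 116.50°  ·
antipodal pairs: 3

count = 3; pairs: (0,3), (0,4), (3,6)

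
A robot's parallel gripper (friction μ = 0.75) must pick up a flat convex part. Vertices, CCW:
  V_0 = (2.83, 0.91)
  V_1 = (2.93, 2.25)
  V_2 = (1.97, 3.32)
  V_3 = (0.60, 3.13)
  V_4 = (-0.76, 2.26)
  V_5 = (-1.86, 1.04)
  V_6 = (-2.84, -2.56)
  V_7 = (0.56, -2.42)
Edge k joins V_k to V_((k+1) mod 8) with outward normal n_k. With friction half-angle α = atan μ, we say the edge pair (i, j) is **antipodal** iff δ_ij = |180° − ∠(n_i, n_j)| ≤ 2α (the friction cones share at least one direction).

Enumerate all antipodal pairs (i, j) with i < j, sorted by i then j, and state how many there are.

count = 13; pairs: (0,3), (0,4), (0,5), (1,5), (1,6), (2,6), (2,7), (3,6), (3,7), (4,6), (4,7), (5,6), (5,7)

α = atan 0.75 = 36.87°;  2α = 73.74°
n_0 = (+0.9972, -0.0744)
n_1 = (+0.7443, +0.6678)
n_2 = (-0.1374, +0.9905)
n_3 = (-0.5389, +0.8424)
n_4 = (-0.7427, +0.6696)
n_5 = (-0.9649, +0.2627)
n_6 = (+0.0411, -0.9992)
n_7 = (+0.8263, -0.5633)
  (0,1): δ = 133.83°  ·
  (0,2): δ = 77.84°  ·
  (0,3): δ = 53.12°  ✓
  (0,4): δ = 37.77°  ✓
  (0,5): δ = 10.96°  ✓
  (0,6): δ = 96.63°  ·
  (0,7): δ = 149.99°  ·
  (1,2): δ = 124.00°  ·
  (1,3): δ = 99.29°  ·
  (1,4): δ = 83.94°  ·
  (1,5): δ = 57.13°  ✓
  (1,6): δ = 50.46°  ✓
  (1,7): δ = 103.82°  ·
  (2,3): δ = 155.29°  ·
  (2,4): δ = 139.93°  ·
  (2,5): δ = 113.12°  ·
  (2,6): δ = 5.54°  ✓
  (2,7): δ = 47.82°  ✓
  (3,4): δ = 164.65°  ·
  (3,5): δ = 137.84°  ·
  (3,6): δ = 30.25°  ✓
  (3,7): δ = 23.11°  ✓
  (4,5): δ = 153.19°  ·
  (4,6): δ = 45.60°  ✓
  (4,7): δ = 7.76°  ✓
  (5,6): δ = 72.41°  ✓
  (5,7): δ = 19.05°  ✓
  (6,7): δ = 126.64°  ·
antipodal pairs: 13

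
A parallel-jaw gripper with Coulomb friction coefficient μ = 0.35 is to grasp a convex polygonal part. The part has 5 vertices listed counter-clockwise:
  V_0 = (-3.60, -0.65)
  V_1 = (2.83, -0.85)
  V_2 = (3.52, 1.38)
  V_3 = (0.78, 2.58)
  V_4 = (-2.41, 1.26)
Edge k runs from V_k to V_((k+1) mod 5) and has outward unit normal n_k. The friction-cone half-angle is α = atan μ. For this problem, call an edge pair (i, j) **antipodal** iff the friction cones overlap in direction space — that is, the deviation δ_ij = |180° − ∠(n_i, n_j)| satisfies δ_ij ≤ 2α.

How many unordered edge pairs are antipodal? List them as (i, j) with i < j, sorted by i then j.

count = 3; pairs: (0,2), (0,3), (1,4)

α = atan 0.35 = 19.29°;  2α = 38.58°
n_0 = (-0.0311, -0.9995)
n_1 = (+0.9553, -0.2956)
n_2 = (+0.4012, +0.9160)
n_3 = (-0.3824, +0.9240)
n_4 = (-0.8487, +0.5288)
  (0,1): δ = 105.41°  ·
  (0,2): δ = 21.87°  ✓
  (0,3): δ = 24.26°  ✓
  (0,4): δ = 59.86°  ·
  (1,2): δ = 96.46°  ·
  (1,3): δ = 50.33°  ·
  (1,4): δ = 14.73°  ✓
  (2,3): δ = 133.87°  ·
  (2,4): δ = 98.27°  ·
  (3,4): δ = 144.40°  ·
antipodal pairs: 3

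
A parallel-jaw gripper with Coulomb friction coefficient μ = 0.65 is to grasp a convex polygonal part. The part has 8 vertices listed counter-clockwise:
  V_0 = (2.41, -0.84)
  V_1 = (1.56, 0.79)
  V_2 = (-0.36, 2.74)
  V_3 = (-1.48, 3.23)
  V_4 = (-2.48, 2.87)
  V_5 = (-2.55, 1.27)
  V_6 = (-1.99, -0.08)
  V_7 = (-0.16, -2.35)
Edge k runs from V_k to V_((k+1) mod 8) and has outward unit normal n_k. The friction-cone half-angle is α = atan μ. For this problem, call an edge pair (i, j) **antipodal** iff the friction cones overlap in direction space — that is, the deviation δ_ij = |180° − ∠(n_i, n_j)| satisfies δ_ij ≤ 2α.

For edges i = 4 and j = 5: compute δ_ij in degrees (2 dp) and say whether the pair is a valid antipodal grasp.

α = atan 0.65 = 33.02°;  2α = 66.05°
edge 4: e_4 = (-0.07, -1.60);  n_4 = (-0.9990, +0.0437)
edge 5: e_5 = (+0.56, -1.35);  n_5 = (-0.9237, -0.3832)
∠(n_4, n_5) = 25.03°
δ = |180° − 25.03°| = 154.97°
154.97° > 2α = 66.05°  →  invalid

δ = 154.97°, invalid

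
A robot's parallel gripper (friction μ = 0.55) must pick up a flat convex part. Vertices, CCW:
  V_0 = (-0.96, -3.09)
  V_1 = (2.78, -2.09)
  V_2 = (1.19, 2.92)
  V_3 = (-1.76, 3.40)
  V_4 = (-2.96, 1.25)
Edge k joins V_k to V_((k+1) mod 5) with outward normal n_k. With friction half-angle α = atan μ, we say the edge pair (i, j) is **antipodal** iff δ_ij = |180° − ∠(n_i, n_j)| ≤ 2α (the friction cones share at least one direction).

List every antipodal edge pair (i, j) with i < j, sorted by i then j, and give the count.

α = atan 0.55 = 28.81°;  2α = 57.62°
n_0 = (+0.2583, -0.9661)
n_1 = (+0.9532, +0.3025)
n_2 = (+0.1606, +0.9870)
n_3 = (-0.8732, +0.4874)
n_4 = (-0.9082, -0.4185)
  (0,1): δ = 87.36°  ·
  (0,2): δ = 24.21°  ✓
  (0,3): δ = 45.86°  ✓
  (0,4): δ = 99.77°  ·
  (1,2): δ = 116.85°  ·
  (1,3): δ = 46.78°  ✓
  (1,4): δ = 7.13°  ✓
  (2,3): δ = 109.93°  ·
  (2,4): δ = 56.02°  ✓
  (3,4): δ = 126.09°  ·
antipodal pairs: 5

count = 5; pairs: (0,2), (0,3), (1,3), (1,4), (2,4)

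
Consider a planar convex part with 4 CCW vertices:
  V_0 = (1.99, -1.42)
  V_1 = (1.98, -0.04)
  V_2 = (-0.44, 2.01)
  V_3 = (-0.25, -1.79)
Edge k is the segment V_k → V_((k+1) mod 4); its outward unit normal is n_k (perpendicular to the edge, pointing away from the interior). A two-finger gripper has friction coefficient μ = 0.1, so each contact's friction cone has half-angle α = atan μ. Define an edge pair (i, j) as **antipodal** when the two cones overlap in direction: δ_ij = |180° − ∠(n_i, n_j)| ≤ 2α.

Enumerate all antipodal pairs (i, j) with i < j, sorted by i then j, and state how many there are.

α = atan 0.1 = 5.71°;  2α = 11.42°
n_0 = (+1.0000, +0.0072)
n_1 = (+0.6464, +0.7630)
n_2 = (-0.9988, -0.0499)
n_3 = (+0.1630, -0.9866)
  (0,1): δ = 130.68°  ·
  (0,2): δ = 2.45°  ✓
  (0,3): δ = 98.96°  ·
  (1,2): δ = 46.87°  ·
  (1,3): δ = 49.65°  ·
  (2,3): δ = 83.48°  ·
antipodal pairs: 1

count = 1; pairs: (0,2)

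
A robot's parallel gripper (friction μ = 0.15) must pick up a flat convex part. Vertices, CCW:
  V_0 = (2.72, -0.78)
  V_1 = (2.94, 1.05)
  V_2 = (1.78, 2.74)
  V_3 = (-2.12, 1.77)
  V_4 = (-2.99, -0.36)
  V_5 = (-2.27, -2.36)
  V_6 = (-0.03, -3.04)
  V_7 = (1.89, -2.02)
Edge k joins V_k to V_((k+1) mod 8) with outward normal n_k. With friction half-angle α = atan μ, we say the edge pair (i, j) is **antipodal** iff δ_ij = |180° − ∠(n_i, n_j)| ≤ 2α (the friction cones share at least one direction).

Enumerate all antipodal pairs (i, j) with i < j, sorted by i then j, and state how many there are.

count = 4; pairs: (0,3), (1,4), (2,6), (3,7)

α = atan 0.15 = 8.53°;  2α = 17.06°
n_0 = (+0.9929, -0.1194)
n_1 = (+0.8245, +0.5659)
n_2 = (-0.2414, +0.9704)
n_3 = (-0.9258, +0.3781)
n_4 = (-0.9409, -0.3387)
n_5 = (-0.2905, -0.9569)
n_6 = (+0.4692, -0.8831)
n_7 = (+0.8310, -0.5562)
  (0,1): δ = 138.68°  ·
  (0,2): δ = 69.18°  ·
  (0,3): δ = 15.36°  ✓
  (0,4): δ = 26.65°  ·
  (0,5): δ = 79.97°  ·
  (0,6): δ = 124.83°  ·
  (0,7): δ = 153.06°  ·
  (1,2): δ = 110.50°  ·
  (1,3): δ = 56.68°  ·
  (1,4): δ = 14.67°  ✓
  (1,5): δ = 38.65°  ·
  (1,6): δ = 83.51°  ·
  (1,7): δ = 111.74°  ·
  (2,3): δ = 126.18°  ·
  (2,4): δ = 84.17°  ·
  (2,5): δ = 30.85°  ·
  (2,6): δ = 14.01°  ✓
  (2,7): δ = 42.24°  ·
  (3,4): δ = 137.98°  ·
  (3,5): δ = 84.67°  ·
  (3,6): δ = 39.80°  ·
  (3,7): δ = 11.58°  ✓
  (4,5): δ = 126.69°  ·
  (4,6): δ = 81.82°  ·
  (4,7): δ = 53.60°  ·
  (5,6): δ = 135.13°  ·
  (5,7): δ = 106.91°  ·
  (6,7): δ = 151.78°  ·
antipodal pairs: 4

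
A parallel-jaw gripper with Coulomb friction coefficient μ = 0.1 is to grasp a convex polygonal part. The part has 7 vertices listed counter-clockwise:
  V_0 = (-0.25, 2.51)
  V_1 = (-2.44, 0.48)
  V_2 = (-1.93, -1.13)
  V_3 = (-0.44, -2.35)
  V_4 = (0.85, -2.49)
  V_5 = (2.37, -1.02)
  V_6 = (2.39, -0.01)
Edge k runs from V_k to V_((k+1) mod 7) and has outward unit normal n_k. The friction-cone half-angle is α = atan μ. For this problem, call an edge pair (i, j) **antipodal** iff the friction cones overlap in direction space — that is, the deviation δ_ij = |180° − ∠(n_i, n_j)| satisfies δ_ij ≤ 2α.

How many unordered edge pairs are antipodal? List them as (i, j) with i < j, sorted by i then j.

α = atan 0.1 = 5.71°;  2α = 11.42°
n_0 = (-0.6798, +0.7334)
n_1 = (-0.9533, -0.3020)
n_2 = (-0.6335, -0.7737)
n_3 = (-0.1079, -0.9942)
n_4 = (+0.6952, -0.7188)
n_5 = (+0.9998, -0.0198)
n_6 = (+0.6905, +0.7234)
  (0,1): δ = 115.25°  ·
  (0,2): δ = 82.14°  ·
  (0,3): δ = 49.02°  ·
  (0,4): δ = 1.21°  ✓
  (0,5): δ = 46.04°  ·
  (0,6): δ = 93.50°  ·
  (1,2): δ = 146.89°  ·
  (1,3): δ = 113.77°  ·
  (1,4): δ = 63.53°  ·
  (1,5): δ = 18.71°  ·
  (1,6): δ = 28.76°  ·
  (2,3): δ = 146.88°  ·
  (2,4): δ = 96.65°  ·
  (2,5): δ = 51.82°  ·
  (2,6): δ = 4.36°  ✓
  (3,4): δ = 129.76°  ·
  (3,5): δ = 84.94°  ·
  (3,6): δ = 37.47°  ·
  (4,5): δ = 135.18°  ·
  (4,6): δ = 87.71°  ·
  (5,6): δ = 132.53°  ·
antipodal pairs: 2

count = 2; pairs: (0,4), (2,6)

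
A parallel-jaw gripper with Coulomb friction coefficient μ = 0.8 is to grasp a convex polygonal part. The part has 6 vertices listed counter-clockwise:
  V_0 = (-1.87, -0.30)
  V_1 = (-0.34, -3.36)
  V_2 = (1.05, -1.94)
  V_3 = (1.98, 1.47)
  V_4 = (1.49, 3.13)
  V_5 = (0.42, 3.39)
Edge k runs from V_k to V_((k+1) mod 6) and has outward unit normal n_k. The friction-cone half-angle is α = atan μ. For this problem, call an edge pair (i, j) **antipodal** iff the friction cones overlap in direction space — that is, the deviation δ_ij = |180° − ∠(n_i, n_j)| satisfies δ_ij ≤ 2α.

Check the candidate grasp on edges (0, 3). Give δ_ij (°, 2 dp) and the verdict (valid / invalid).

δ = 10.12°, valid

α = atan 0.8 = 38.66°;  2α = 77.32°
edge 0: e_0 = (+1.53, -3.06);  n_0 = (-0.8944, -0.4472)
edge 3: e_3 = (-0.49, +1.66);  n_3 = (+0.9591, +0.2831)
∠(n_0, n_3) = 169.88°
δ = |180° − 169.88°| = 10.12°
10.12° ≤ 2α = 77.32°  →  valid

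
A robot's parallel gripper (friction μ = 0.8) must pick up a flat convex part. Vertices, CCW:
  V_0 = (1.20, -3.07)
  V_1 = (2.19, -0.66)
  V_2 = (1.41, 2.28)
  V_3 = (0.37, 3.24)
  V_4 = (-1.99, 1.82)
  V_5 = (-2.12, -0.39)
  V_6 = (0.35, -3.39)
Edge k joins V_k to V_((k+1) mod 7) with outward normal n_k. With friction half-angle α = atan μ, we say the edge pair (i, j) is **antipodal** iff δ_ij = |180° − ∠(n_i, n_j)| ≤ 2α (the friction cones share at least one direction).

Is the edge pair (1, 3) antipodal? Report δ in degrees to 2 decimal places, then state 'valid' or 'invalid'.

δ = 73.82°, valid

α = atan 0.8 = 38.66°;  2α = 77.32°
edge 1: e_1 = (-0.78, +2.94);  n_1 = (+0.9666, +0.2564)
edge 3: e_3 = (-2.36, -1.42);  n_3 = (-0.5156, +0.8569)
∠(n_1, n_3) = 106.18°
δ = |180° − 106.18°| = 73.82°
73.82° ≤ 2α = 77.32°  →  valid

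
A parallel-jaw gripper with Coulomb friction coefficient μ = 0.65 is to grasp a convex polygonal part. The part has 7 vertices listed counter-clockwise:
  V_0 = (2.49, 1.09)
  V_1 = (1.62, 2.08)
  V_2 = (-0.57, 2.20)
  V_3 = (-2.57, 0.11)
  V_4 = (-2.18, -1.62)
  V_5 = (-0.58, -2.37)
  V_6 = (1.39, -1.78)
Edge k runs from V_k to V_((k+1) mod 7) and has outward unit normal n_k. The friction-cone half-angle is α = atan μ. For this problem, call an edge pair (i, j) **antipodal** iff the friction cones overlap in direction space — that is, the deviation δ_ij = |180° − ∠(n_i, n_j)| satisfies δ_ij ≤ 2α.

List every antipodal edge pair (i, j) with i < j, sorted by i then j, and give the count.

count = 8; pairs: (0,3), (0,4), (0,5), (1,4), (1,5), (2,5), (2,6), (3,6)

α = atan 0.65 = 33.02°;  2α = 66.05°
n_0 = (+0.7512, +0.6601)
n_1 = (+0.0547, +0.9985)
n_2 = (-0.7225, +0.6914)
n_3 = (-0.9755, -0.2199)
n_4 = (-0.4244, -0.9055)
n_5 = (+0.2869, -0.9580)
n_6 = (+0.9338, -0.3579)
  (0,1): δ = 134.44°  ·
  (0,2): δ = 85.05°  ·
  (0,3): δ = 28.60°  ✓
  (0,4): δ = 23.58°  ✓
  (0,5): δ = 65.36°  ✓
  (0,6): δ = 117.72°  ·
  (1,2): δ = 130.60°  ·
  (1,3): δ = 74.16°  ·
  (1,4): δ = 21.98°  ✓
  (1,5): δ = 19.81°  ✓
  (1,6): δ = 72.17°  ·
  (2,3): δ = 123.56°  ·
  (2,4): δ = 71.38°  ·
  (2,5): δ = 29.59°  ✓
  (2,6): δ = 22.77°  ✓
  (3,4): δ = 127.82°  ·
  (3,5): δ = 86.03°  ·
  (3,6): δ = 33.67°  ✓
  (4,5): δ = 138.21°  ·
  (4,6): δ = 85.86°  ·
  (5,6): δ = 127.64°  ·
antipodal pairs: 8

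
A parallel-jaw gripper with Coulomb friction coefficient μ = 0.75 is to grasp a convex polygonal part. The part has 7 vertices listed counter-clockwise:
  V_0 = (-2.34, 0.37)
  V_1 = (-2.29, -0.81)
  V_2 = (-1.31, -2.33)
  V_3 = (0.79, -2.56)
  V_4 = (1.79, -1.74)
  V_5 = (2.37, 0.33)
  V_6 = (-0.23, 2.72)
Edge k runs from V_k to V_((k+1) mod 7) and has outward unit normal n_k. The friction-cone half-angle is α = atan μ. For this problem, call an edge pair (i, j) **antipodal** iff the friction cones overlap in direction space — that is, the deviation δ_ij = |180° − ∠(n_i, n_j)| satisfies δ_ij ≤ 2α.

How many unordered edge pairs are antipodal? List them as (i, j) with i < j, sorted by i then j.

α = atan 0.75 = 36.87°;  2α = 73.74°
n_0 = (-0.9991, -0.0423)
n_1 = (-0.8405, -0.5419)
n_2 = (-0.1089, -0.9941)
n_3 = (+0.6341, -0.7733)
n_4 = (+0.9629, -0.2698)
n_5 = (+0.6767, +0.7362)
n_6 = (-0.7441, +0.6681)
  (0,1): δ = 149.61°  ·
  (0,2): δ = 98.68°  ·
  (0,3): δ = 53.07°  ✓
  (0,4): δ = 18.08°  ✓
  (0,5): δ = 44.98°  ✓
  (0,6): δ = 135.65°  ·
  (1,2): δ = 129.06°  ·
  (1,3): δ = 83.46°  ·
  (1,4): δ = 48.46°  ✓
  (1,5): δ = 14.60°  ✓
  (1,6): δ = 105.27°  ·
  (2,3): δ = 134.40°  ·
  (2,4): δ = 99.40°  ·
  (2,5): δ = 36.34°  ✓
  (2,6): δ = 54.33°  ✓
  (3,4): δ = 145.00°  ·
  (3,5): δ = 81.94°  ·
  (3,6): δ = 8.73°  ✓
  (4,5): δ = 116.94°  ·
  (4,6): δ = 26.27°  ✓
  (5,6): δ = 89.33°  ·
antipodal pairs: 9

count = 9; pairs: (0,3), (0,4), (0,5), (1,4), (1,5), (2,5), (2,6), (3,6), (4,6)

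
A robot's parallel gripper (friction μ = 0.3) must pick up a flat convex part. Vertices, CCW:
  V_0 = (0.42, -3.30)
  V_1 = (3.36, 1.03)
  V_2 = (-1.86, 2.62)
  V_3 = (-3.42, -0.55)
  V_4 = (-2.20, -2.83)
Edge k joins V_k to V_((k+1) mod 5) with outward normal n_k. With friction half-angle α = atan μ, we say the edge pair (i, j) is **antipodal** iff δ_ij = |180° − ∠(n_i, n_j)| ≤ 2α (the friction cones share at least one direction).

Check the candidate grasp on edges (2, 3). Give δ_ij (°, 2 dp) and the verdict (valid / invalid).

α = atan 0.3 = 16.70°;  2α = 33.40°
edge 2: e_2 = (-1.56, -3.17);  n_2 = (-0.8972, +0.4415)
edge 3: e_3 = (+1.22, -2.28);  n_3 = (-0.8817, -0.4718)
∠(n_2, n_3) = 54.35°
δ = |180° − 54.35°| = 125.65°
125.65° > 2α = 33.40°  →  invalid

δ = 125.65°, invalid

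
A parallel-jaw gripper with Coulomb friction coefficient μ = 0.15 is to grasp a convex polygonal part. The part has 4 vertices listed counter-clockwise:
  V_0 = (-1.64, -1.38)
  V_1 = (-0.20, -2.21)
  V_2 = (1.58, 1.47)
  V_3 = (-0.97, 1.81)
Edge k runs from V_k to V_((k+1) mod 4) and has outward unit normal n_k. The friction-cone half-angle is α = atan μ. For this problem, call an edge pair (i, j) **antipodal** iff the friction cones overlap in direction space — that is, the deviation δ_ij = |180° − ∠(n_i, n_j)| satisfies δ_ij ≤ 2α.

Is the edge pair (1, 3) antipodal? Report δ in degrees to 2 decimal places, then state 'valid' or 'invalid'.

α = atan 0.15 = 8.53°;  2α = 17.06°
edge 1: e_1 = (+1.78, +3.68);  n_1 = (+0.9002, -0.4354)
edge 3: e_3 = (-0.67, -3.19);  n_3 = (-0.9786, +0.2055)
∠(n_1, n_3) = 166.05°
δ = |180° − 166.05°| = 13.95°
13.95° ≤ 2α = 17.06°  →  valid

δ = 13.95°, valid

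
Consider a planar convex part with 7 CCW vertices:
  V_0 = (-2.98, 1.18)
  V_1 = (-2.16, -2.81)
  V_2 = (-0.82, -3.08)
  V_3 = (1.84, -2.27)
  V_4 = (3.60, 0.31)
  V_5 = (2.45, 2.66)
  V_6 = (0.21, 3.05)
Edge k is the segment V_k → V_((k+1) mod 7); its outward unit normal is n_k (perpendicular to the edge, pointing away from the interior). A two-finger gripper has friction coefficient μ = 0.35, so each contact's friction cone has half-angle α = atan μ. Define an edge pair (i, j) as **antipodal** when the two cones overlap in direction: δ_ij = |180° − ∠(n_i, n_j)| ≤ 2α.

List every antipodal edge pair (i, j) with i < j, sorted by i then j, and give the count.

count = 5; pairs: (0,4), (1,5), (2,5), (2,6), (3,6)

α = atan 0.35 = 19.29°;  2α = 38.58°
n_0 = (-0.9795, -0.2013)
n_1 = (-0.1975, -0.9803)
n_2 = (+0.2913, -0.9566)
n_3 = (+0.8261, -0.5635)
n_4 = (+0.8982, +0.4396)
n_5 = (+0.1715, +0.9852)
n_6 = (-0.5057, +0.8627)
  (0,1): δ = 113.01°  ·
  (0,2): δ = 84.68°  ·
  (0,3): δ = 45.91°  ·
  (0,4): δ = 14.46°  ✓
  (0,5): δ = 68.51°  ·
  (0,6): δ = 108.77°  ·
  (1,2): δ = 151.67°  ·
  (1,3): δ = 112.91°  ·
  (1,4): δ = 52.53°  ·
  (1,5): δ = 1.52°  ✓
  (1,6): δ = 41.77°  ·
  (2,3): δ = 141.24°  ·
  (2,4): δ = 80.86°  ·
  (2,5): δ = 26.81°  ✓
  (2,6): δ = 13.44°  ✓
  (3,4): δ = 119.62°  ·
  (3,5): δ = 65.58°  ·
  (3,6): δ = 25.32°  ✓
  (4,5): δ = 125.95°  ·
  (4,6): δ = 85.70°  ·
  (5,6): δ = 139.74°  ·
antipodal pairs: 5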